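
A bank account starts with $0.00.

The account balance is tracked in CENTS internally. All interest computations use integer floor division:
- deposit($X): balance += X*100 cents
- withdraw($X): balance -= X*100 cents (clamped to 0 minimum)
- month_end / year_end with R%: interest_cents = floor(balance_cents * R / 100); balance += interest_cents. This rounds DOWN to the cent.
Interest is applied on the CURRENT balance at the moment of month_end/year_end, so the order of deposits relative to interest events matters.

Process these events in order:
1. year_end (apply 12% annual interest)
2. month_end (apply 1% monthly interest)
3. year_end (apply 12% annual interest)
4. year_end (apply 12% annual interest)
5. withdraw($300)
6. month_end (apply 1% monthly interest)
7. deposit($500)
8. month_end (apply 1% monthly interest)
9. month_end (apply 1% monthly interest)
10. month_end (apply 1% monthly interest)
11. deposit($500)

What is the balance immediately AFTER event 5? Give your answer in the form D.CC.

Answer: 0.00

Derivation:
After 1 (year_end (apply 12% annual interest)): balance=$0.00 total_interest=$0.00
After 2 (month_end (apply 1% monthly interest)): balance=$0.00 total_interest=$0.00
After 3 (year_end (apply 12% annual interest)): balance=$0.00 total_interest=$0.00
After 4 (year_end (apply 12% annual interest)): balance=$0.00 total_interest=$0.00
After 5 (withdraw($300)): balance=$0.00 total_interest=$0.00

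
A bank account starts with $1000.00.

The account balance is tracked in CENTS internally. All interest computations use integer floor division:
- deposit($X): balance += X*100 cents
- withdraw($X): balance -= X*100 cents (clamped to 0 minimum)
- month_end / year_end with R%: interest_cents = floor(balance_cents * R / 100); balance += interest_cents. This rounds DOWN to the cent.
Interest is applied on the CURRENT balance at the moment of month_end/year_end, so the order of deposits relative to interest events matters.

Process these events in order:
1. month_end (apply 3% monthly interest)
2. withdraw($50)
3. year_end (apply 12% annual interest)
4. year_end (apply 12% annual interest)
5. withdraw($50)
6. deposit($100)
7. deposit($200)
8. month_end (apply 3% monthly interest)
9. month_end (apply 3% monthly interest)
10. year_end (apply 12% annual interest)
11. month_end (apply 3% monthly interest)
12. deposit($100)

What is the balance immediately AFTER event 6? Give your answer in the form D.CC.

After 1 (month_end (apply 3% monthly interest)): balance=$1030.00 total_interest=$30.00
After 2 (withdraw($50)): balance=$980.00 total_interest=$30.00
After 3 (year_end (apply 12% annual interest)): balance=$1097.60 total_interest=$147.60
After 4 (year_end (apply 12% annual interest)): balance=$1229.31 total_interest=$279.31
After 5 (withdraw($50)): balance=$1179.31 total_interest=$279.31
After 6 (deposit($100)): balance=$1279.31 total_interest=$279.31

Answer: 1279.31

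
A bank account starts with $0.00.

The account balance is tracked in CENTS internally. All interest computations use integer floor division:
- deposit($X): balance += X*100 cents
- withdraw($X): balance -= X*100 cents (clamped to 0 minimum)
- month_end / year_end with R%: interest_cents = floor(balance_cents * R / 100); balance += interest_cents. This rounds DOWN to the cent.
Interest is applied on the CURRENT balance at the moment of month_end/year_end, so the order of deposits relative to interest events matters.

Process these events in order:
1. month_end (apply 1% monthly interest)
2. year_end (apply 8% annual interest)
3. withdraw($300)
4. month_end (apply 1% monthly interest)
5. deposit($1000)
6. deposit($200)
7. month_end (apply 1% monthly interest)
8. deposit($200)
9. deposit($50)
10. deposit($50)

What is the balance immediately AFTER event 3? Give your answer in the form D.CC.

After 1 (month_end (apply 1% monthly interest)): balance=$0.00 total_interest=$0.00
After 2 (year_end (apply 8% annual interest)): balance=$0.00 total_interest=$0.00
After 3 (withdraw($300)): balance=$0.00 total_interest=$0.00

Answer: 0.00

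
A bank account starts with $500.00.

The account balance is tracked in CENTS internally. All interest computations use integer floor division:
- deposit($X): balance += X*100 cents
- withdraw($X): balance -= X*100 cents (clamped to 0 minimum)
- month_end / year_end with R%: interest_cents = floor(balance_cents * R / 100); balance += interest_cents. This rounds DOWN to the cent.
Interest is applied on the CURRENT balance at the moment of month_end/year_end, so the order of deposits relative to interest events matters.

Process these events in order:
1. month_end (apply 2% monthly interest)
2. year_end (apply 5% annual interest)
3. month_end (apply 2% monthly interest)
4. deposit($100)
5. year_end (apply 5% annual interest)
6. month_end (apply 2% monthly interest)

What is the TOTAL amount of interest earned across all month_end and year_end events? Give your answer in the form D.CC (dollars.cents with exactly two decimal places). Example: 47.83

Answer: 92.09

Derivation:
After 1 (month_end (apply 2% monthly interest)): balance=$510.00 total_interest=$10.00
After 2 (year_end (apply 5% annual interest)): balance=$535.50 total_interest=$35.50
After 3 (month_end (apply 2% monthly interest)): balance=$546.21 total_interest=$46.21
After 4 (deposit($100)): balance=$646.21 total_interest=$46.21
After 5 (year_end (apply 5% annual interest)): balance=$678.52 total_interest=$78.52
After 6 (month_end (apply 2% monthly interest)): balance=$692.09 total_interest=$92.09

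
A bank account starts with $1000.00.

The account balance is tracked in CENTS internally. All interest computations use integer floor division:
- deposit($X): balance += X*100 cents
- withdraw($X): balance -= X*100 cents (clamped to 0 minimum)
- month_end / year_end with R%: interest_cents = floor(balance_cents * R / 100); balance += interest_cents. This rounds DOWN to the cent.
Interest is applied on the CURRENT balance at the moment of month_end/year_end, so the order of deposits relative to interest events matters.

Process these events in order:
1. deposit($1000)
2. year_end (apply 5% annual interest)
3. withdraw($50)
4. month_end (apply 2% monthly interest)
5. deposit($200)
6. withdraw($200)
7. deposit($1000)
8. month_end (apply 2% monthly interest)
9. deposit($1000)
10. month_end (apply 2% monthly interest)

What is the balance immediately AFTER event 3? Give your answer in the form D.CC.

Answer: 2050.00

Derivation:
After 1 (deposit($1000)): balance=$2000.00 total_interest=$0.00
After 2 (year_end (apply 5% annual interest)): balance=$2100.00 total_interest=$100.00
After 3 (withdraw($50)): balance=$2050.00 total_interest=$100.00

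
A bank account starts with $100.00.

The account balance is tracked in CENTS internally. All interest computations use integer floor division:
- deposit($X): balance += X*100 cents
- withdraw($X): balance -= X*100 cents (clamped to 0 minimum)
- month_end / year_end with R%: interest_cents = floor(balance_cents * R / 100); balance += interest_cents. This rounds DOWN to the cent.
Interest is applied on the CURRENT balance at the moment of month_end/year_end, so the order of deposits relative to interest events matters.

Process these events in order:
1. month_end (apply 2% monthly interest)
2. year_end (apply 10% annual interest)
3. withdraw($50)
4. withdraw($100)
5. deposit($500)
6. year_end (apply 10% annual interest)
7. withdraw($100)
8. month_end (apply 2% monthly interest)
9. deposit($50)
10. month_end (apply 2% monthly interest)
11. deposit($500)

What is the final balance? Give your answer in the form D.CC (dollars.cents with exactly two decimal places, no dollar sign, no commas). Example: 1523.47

After 1 (month_end (apply 2% monthly interest)): balance=$102.00 total_interest=$2.00
After 2 (year_end (apply 10% annual interest)): balance=$112.20 total_interest=$12.20
After 3 (withdraw($50)): balance=$62.20 total_interest=$12.20
After 4 (withdraw($100)): balance=$0.00 total_interest=$12.20
After 5 (deposit($500)): balance=$500.00 total_interest=$12.20
After 6 (year_end (apply 10% annual interest)): balance=$550.00 total_interest=$62.20
After 7 (withdraw($100)): balance=$450.00 total_interest=$62.20
After 8 (month_end (apply 2% monthly interest)): balance=$459.00 total_interest=$71.20
After 9 (deposit($50)): balance=$509.00 total_interest=$71.20
After 10 (month_end (apply 2% monthly interest)): balance=$519.18 total_interest=$81.38
After 11 (deposit($500)): balance=$1019.18 total_interest=$81.38

Answer: 1019.18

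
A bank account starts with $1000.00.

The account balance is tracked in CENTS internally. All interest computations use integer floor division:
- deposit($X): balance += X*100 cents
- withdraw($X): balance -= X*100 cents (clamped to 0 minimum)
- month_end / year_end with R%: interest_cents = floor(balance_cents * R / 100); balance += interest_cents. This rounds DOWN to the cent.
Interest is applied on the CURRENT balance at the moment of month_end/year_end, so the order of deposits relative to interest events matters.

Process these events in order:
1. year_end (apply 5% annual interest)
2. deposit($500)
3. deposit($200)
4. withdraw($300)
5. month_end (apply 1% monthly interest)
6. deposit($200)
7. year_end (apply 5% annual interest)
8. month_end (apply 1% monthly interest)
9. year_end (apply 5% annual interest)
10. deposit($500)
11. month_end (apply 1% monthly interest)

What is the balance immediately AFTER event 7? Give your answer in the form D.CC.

After 1 (year_end (apply 5% annual interest)): balance=$1050.00 total_interest=$50.00
After 2 (deposit($500)): balance=$1550.00 total_interest=$50.00
After 3 (deposit($200)): balance=$1750.00 total_interest=$50.00
After 4 (withdraw($300)): balance=$1450.00 total_interest=$50.00
After 5 (month_end (apply 1% monthly interest)): balance=$1464.50 total_interest=$64.50
After 6 (deposit($200)): balance=$1664.50 total_interest=$64.50
After 7 (year_end (apply 5% annual interest)): balance=$1747.72 total_interest=$147.72

Answer: 1747.72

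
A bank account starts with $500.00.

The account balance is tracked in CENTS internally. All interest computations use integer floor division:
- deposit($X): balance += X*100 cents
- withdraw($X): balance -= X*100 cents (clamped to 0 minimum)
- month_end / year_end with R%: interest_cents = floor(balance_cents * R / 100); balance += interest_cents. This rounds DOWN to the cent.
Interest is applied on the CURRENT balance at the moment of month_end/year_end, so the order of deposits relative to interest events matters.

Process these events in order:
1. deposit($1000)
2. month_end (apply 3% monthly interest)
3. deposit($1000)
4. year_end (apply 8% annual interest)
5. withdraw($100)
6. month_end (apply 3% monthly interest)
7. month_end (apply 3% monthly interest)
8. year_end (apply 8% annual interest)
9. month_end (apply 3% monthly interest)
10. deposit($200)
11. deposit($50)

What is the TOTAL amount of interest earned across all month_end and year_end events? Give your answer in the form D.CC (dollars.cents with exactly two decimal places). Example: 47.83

Answer: 725.72

Derivation:
After 1 (deposit($1000)): balance=$1500.00 total_interest=$0.00
After 2 (month_end (apply 3% monthly interest)): balance=$1545.00 total_interest=$45.00
After 3 (deposit($1000)): balance=$2545.00 total_interest=$45.00
After 4 (year_end (apply 8% annual interest)): balance=$2748.60 total_interest=$248.60
After 5 (withdraw($100)): balance=$2648.60 total_interest=$248.60
After 6 (month_end (apply 3% monthly interest)): balance=$2728.05 total_interest=$328.05
After 7 (month_end (apply 3% monthly interest)): balance=$2809.89 total_interest=$409.89
After 8 (year_end (apply 8% annual interest)): balance=$3034.68 total_interest=$634.68
After 9 (month_end (apply 3% monthly interest)): balance=$3125.72 total_interest=$725.72
After 10 (deposit($200)): balance=$3325.72 total_interest=$725.72
After 11 (deposit($50)): balance=$3375.72 total_interest=$725.72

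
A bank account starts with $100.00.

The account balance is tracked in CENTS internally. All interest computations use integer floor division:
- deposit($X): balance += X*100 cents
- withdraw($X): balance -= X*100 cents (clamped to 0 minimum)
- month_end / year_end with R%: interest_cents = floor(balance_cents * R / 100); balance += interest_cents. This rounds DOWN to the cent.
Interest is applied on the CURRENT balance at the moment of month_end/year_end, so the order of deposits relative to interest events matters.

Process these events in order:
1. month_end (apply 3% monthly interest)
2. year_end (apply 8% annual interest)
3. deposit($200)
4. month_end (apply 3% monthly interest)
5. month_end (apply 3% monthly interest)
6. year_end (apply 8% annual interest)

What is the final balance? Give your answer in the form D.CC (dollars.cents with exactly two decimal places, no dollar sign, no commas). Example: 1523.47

After 1 (month_end (apply 3% monthly interest)): balance=$103.00 total_interest=$3.00
After 2 (year_end (apply 8% annual interest)): balance=$111.24 total_interest=$11.24
After 3 (deposit($200)): balance=$311.24 total_interest=$11.24
After 4 (month_end (apply 3% monthly interest)): balance=$320.57 total_interest=$20.57
After 5 (month_end (apply 3% monthly interest)): balance=$330.18 total_interest=$30.18
After 6 (year_end (apply 8% annual interest)): balance=$356.59 total_interest=$56.59

Answer: 356.59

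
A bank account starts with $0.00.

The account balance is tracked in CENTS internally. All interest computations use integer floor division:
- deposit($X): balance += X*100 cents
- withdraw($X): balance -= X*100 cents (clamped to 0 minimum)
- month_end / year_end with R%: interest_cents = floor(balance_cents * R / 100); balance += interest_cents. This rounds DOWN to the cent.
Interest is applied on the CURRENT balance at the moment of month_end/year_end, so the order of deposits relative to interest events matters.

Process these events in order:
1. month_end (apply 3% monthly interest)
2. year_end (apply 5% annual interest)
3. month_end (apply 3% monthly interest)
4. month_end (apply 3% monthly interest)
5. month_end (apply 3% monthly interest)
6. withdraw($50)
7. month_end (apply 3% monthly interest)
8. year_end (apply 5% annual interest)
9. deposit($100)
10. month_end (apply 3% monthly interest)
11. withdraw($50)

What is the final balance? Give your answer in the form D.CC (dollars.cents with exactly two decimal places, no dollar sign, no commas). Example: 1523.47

Answer: 53.00

Derivation:
After 1 (month_end (apply 3% monthly interest)): balance=$0.00 total_interest=$0.00
After 2 (year_end (apply 5% annual interest)): balance=$0.00 total_interest=$0.00
After 3 (month_end (apply 3% monthly interest)): balance=$0.00 total_interest=$0.00
After 4 (month_end (apply 3% monthly interest)): balance=$0.00 total_interest=$0.00
After 5 (month_end (apply 3% monthly interest)): balance=$0.00 total_interest=$0.00
After 6 (withdraw($50)): balance=$0.00 total_interest=$0.00
After 7 (month_end (apply 3% monthly interest)): balance=$0.00 total_interest=$0.00
After 8 (year_end (apply 5% annual interest)): balance=$0.00 total_interest=$0.00
After 9 (deposit($100)): balance=$100.00 total_interest=$0.00
After 10 (month_end (apply 3% monthly interest)): balance=$103.00 total_interest=$3.00
After 11 (withdraw($50)): balance=$53.00 total_interest=$3.00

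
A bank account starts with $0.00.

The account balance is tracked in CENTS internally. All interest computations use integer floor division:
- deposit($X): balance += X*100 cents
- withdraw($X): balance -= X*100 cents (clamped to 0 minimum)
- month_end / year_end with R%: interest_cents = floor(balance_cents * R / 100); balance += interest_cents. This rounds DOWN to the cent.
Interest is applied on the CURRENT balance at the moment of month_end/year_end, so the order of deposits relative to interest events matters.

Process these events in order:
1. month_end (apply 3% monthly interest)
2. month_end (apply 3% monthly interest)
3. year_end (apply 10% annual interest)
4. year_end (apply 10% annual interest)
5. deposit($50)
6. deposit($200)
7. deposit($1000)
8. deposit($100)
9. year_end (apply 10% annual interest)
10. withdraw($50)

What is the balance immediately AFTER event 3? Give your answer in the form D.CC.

After 1 (month_end (apply 3% monthly interest)): balance=$0.00 total_interest=$0.00
After 2 (month_end (apply 3% monthly interest)): balance=$0.00 total_interest=$0.00
After 3 (year_end (apply 10% annual interest)): balance=$0.00 total_interest=$0.00

Answer: 0.00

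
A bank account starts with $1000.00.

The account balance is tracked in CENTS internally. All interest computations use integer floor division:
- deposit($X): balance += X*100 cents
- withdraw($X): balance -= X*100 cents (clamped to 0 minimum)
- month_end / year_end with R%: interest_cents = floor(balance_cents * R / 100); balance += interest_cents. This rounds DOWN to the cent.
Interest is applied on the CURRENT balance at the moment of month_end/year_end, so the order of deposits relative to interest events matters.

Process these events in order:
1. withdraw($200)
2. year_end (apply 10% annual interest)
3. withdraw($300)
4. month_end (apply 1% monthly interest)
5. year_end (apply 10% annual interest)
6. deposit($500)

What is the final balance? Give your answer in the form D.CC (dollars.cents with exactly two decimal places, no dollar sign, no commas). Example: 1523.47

Answer: 1144.38

Derivation:
After 1 (withdraw($200)): balance=$800.00 total_interest=$0.00
After 2 (year_end (apply 10% annual interest)): balance=$880.00 total_interest=$80.00
After 3 (withdraw($300)): balance=$580.00 total_interest=$80.00
After 4 (month_end (apply 1% monthly interest)): balance=$585.80 total_interest=$85.80
After 5 (year_end (apply 10% annual interest)): balance=$644.38 total_interest=$144.38
After 6 (deposit($500)): balance=$1144.38 total_interest=$144.38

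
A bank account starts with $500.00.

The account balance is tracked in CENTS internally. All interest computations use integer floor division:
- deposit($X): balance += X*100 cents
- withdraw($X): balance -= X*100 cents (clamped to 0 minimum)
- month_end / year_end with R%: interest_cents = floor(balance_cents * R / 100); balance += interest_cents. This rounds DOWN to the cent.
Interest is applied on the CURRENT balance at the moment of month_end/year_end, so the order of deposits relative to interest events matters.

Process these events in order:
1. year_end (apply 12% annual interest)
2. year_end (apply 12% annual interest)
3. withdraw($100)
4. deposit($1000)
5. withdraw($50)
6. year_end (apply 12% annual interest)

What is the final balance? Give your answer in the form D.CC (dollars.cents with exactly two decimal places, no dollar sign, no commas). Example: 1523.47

Answer: 1654.46

Derivation:
After 1 (year_end (apply 12% annual interest)): balance=$560.00 total_interest=$60.00
After 2 (year_end (apply 12% annual interest)): balance=$627.20 total_interest=$127.20
After 3 (withdraw($100)): balance=$527.20 total_interest=$127.20
After 4 (deposit($1000)): balance=$1527.20 total_interest=$127.20
After 5 (withdraw($50)): balance=$1477.20 total_interest=$127.20
After 6 (year_end (apply 12% annual interest)): balance=$1654.46 total_interest=$304.46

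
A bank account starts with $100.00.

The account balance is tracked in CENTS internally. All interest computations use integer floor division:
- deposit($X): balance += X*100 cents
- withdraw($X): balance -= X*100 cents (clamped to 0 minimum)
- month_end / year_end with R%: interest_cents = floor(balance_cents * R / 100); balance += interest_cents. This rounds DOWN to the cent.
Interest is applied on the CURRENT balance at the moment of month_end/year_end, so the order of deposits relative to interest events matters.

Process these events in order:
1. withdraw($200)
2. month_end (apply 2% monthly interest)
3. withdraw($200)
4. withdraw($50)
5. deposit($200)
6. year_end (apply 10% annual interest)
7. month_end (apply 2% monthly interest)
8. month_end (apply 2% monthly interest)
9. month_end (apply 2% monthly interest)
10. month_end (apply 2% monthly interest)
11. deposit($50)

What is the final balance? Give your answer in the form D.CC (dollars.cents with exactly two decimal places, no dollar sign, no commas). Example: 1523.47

Answer: 288.11

Derivation:
After 1 (withdraw($200)): balance=$0.00 total_interest=$0.00
After 2 (month_end (apply 2% monthly interest)): balance=$0.00 total_interest=$0.00
After 3 (withdraw($200)): balance=$0.00 total_interest=$0.00
After 4 (withdraw($50)): balance=$0.00 total_interest=$0.00
After 5 (deposit($200)): balance=$200.00 total_interest=$0.00
After 6 (year_end (apply 10% annual interest)): balance=$220.00 total_interest=$20.00
After 7 (month_end (apply 2% monthly interest)): balance=$224.40 total_interest=$24.40
After 8 (month_end (apply 2% monthly interest)): balance=$228.88 total_interest=$28.88
After 9 (month_end (apply 2% monthly interest)): balance=$233.45 total_interest=$33.45
After 10 (month_end (apply 2% monthly interest)): balance=$238.11 total_interest=$38.11
After 11 (deposit($50)): balance=$288.11 total_interest=$38.11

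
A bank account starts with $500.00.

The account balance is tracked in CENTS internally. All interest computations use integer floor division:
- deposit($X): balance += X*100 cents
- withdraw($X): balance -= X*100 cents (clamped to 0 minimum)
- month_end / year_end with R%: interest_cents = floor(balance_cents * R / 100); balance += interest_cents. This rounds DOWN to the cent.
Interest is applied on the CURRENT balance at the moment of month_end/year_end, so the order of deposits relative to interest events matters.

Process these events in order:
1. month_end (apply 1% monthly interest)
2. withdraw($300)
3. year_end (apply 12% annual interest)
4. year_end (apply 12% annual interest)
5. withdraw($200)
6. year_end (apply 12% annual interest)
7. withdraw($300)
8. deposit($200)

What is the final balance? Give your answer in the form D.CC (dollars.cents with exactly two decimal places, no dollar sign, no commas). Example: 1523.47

After 1 (month_end (apply 1% monthly interest)): balance=$505.00 total_interest=$5.00
After 2 (withdraw($300)): balance=$205.00 total_interest=$5.00
After 3 (year_end (apply 12% annual interest)): balance=$229.60 total_interest=$29.60
After 4 (year_end (apply 12% annual interest)): balance=$257.15 total_interest=$57.15
After 5 (withdraw($200)): balance=$57.15 total_interest=$57.15
After 6 (year_end (apply 12% annual interest)): balance=$64.00 total_interest=$64.00
After 7 (withdraw($300)): balance=$0.00 total_interest=$64.00
After 8 (deposit($200)): balance=$200.00 total_interest=$64.00

Answer: 200.00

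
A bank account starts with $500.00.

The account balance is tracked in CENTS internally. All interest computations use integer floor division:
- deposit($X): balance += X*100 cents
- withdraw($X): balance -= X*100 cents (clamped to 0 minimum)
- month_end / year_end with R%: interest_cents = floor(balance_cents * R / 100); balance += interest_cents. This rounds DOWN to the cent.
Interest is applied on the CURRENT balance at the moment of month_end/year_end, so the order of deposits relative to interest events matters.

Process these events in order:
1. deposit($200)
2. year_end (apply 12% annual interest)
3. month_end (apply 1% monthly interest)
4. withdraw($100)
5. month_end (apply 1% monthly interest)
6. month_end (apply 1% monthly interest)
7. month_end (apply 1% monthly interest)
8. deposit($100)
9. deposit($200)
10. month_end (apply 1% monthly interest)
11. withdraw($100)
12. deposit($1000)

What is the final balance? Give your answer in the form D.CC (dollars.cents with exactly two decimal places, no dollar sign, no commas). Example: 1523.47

After 1 (deposit($200)): balance=$700.00 total_interest=$0.00
After 2 (year_end (apply 12% annual interest)): balance=$784.00 total_interest=$84.00
After 3 (month_end (apply 1% monthly interest)): balance=$791.84 total_interest=$91.84
After 4 (withdraw($100)): balance=$691.84 total_interest=$91.84
After 5 (month_end (apply 1% monthly interest)): balance=$698.75 total_interest=$98.75
After 6 (month_end (apply 1% monthly interest)): balance=$705.73 total_interest=$105.73
After 7 (month_end (apply 1% monthly interest)): balance=$712.78 total_interest=$112.78
After 8 (deposit($100)): balance=$812.78 total_interest=$112.78
After 9 (deposit($200)): balance=$1012.78 total_interest=$112.78
After 10 (month_end (apply 1% monthly interest)): balance=$1022.90 total_interest=$122.90
After 11 (withdraw($100)): balance=$922.90 total_interest=$122.90
After 12 (deposit($1000)): balance=$1922.90 total_interest=$122.90

Answer: 1922.90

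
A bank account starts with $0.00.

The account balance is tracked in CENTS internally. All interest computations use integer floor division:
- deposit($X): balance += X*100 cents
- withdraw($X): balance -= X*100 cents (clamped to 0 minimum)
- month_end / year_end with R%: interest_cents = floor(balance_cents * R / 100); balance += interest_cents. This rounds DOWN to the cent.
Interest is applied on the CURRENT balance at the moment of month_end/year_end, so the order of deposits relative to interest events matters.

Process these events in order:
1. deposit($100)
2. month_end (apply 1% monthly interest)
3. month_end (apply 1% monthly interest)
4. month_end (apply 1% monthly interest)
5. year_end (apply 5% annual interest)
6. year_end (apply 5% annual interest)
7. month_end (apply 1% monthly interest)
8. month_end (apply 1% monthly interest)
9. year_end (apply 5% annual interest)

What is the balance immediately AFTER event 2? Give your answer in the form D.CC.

Answer: 101.00

Derivation:
After 1 (deposit($100)): balance=$100.00 total_interest=$0.00
After 2 (month_end (apply 1% monthly interest)): balance=$101.00 total_interest=$1.00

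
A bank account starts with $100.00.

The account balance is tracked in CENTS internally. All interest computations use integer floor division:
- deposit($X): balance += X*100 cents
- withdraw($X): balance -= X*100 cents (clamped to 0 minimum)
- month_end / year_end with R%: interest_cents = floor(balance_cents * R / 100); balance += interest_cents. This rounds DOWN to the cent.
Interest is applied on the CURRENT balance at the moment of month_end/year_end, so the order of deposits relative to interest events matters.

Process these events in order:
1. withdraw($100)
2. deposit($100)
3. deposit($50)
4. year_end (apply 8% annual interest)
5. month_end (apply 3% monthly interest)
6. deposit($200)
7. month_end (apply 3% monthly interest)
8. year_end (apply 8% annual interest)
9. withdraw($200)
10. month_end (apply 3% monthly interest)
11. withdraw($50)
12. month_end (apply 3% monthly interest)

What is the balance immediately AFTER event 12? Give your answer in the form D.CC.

After 1 (withdraw($100)): balance=$0.00 total_interest=$0.00
After 2 (deposit($100)): balance=$100.00 total_interest=$0.00
After 3 (deposit($50)): balance=$150.00 total_interest=$0.00
After 4 (year_end (apply 8% annual interest)): balance=$162.00 total_interest=$12.00
After 5 (month_end (apply 3% monthly interest)): balance=$166.86 total_interest=$16.86
After 6 (deposit($200)): balance=$366.86 total_interest=$16.86
After 7 (month_end (apply 3% monthly interest)): balance=$377.86 total_interest=$27.86
After 8 (year_end (apply 8% annual interest)): balance=$408.08 total_interest=$58.08
After 9 (withdraw($200)): balance=$208.08 total_interest=$58.08
After 10 (month_end (apply 3% monthly interest)): balance=$214.32 total_interest=$64.32
After 11 (withdraw($50)): balance=$164.32 total_interest=$64.32
After 12 (month_end (apply 3% monthly interest)): balance=$169.24 total_interest=$69.24

Answer: 169.24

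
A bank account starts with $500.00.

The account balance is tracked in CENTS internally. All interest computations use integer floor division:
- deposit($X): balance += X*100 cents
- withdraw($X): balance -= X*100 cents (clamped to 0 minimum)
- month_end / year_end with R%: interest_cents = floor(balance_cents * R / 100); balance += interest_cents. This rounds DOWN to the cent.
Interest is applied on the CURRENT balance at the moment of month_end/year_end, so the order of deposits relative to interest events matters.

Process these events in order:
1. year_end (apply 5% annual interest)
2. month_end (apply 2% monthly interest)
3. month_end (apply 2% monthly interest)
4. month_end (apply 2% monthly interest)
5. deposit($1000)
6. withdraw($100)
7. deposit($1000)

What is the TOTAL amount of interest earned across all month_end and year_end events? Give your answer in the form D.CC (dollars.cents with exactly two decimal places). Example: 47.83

Answer: 57.13

Derivation:
After 1 (year_end (apply 5% annual interest)): balance=$525.00 total_interest=$25.00
After 2 (month_end (apply 2% monthly interest)): balance=$535.50 total_interest=$35.50
After 3 (month_end (apply 2% monthly interest)): balance=$546.21 total_interest=$46.21
After 4 (month_end (apply 2% monthly interest)): balance=$557.13 total_interest=$57.13
After 5 (deposit($1000)): balance=$1557.13 total_interest=$57.13
After 6 (withdraw($100)): balance=$1457.13 total_interest=$57.13
After 7 (deposit($1000)): balance=$2457.13 total_interest=$57.13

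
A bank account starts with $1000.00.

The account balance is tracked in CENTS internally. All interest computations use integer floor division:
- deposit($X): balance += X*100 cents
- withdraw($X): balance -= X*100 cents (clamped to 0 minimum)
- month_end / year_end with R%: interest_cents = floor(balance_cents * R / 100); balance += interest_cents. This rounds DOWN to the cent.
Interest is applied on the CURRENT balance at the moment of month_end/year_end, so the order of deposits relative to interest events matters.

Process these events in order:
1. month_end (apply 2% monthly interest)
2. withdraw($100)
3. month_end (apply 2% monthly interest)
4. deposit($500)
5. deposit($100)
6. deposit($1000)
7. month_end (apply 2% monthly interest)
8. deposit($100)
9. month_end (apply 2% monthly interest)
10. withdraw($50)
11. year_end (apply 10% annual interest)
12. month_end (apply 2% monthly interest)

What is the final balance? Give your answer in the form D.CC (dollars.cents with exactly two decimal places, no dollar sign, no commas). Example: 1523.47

After 1 (month_end (apply 2% monthly interest)): balance=$1020.00 total_interest=$20.00
After 2 (withdraw($100)): balance=$920.00 total_interest=$20.00
After 3 (month_end (apply 2% monthly interest)): balance=$938.40 total_interest=$38.40
After 4 (deposit($500)): balance=$1438.40 total_interest=$38.40
After 5 (deposit($100)): balance=$1538.40 total_interest=$38.40
After 6 (deposit($1000)): balance=$2538.40 total_interest=$38.40
After 7 (month_end (apply 2% monthly interest)): balance=$2589.16 total_interest=$89.16
After 8 (deposit($100)): balance=$2689.16 total_interest=$89.16
After 9 (month_end (apply 2% monthly interest)): balance=$2742.94 total_interest=$142.94
After 10 (withdraw($50)): balance=$2692.94 total_interest=$142.94
After 11 (year_end (apply 10% annual interest)): balance=$2962.23 total_interest=$412.23
After 12 (month_end (apply 2% monthly interest)): balance=$3021.47 total_interest=$471.47

Answer: 3021.47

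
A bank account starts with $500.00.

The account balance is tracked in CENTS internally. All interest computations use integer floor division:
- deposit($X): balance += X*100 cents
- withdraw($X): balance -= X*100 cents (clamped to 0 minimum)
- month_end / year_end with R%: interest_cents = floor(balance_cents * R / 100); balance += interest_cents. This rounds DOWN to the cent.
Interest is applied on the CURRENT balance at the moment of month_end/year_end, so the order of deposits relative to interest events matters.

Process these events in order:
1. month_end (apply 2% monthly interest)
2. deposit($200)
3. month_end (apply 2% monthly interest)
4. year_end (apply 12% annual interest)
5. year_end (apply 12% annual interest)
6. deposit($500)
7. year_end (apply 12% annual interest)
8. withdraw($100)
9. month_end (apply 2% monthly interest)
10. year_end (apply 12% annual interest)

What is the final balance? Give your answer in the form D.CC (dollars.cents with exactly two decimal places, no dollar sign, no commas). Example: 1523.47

After 1 (month_end (apply 2% monthly interest)): balance=$510.00 total_interest=$10.00
After 2 (deposit($200)): balance=$710.00 total_interest=$10.00
After 3 (month_end (apply 2% monthly interest)): balance=$724.20 total_interest=$24.20
After 4 (year_end (apply 12% annual interest)): balance=$811.10 total_interest=$111.10
After 5 (year_end (apply 12% annual interest)): balance=$908.43 total_interest=$208.43
After 6 (deposit($500)): balance=$1408.43 total_interest=$208.43
After 7 (year_end (apply 12% annual interest)): balance=$1577.44 total_interest=$377.44
After 8 (withdraw($100)): balance=$1477.44 total_interest=$377.44
After 9 (month_end (apply 2% monthly interest)): balance=$1506.98 total_interest=$406.98
After 10 (year_end (apply 12% annual interest)): balance=$1687.81 total_interest=$587.81

Answer: 1687.81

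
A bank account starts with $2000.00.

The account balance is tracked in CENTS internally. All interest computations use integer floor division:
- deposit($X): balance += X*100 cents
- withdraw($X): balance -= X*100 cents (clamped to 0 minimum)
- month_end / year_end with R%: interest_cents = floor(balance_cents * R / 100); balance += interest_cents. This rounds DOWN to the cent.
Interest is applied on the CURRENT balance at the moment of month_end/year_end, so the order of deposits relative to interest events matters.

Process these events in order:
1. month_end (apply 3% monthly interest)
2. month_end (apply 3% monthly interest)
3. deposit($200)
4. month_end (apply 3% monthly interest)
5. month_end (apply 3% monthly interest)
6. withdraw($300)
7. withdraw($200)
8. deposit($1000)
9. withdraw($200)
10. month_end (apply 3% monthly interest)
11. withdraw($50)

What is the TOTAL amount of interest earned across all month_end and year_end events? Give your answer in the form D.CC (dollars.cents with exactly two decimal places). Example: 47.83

Answer: 346.08

Derivation:
After 1 (month_end (apply 3% monthly interest)): balance=$2060.00 total_interest=$60.00
After 2 (month_end (apply 3% monthly interest)): balance=$2121.80 total_interest=$121.80
After 3 (deposit($200)): balance=$2321.80 total_interest=$121.80
After 4 (month_end (apply 3% monthly interest)): balance=$2391.45 total_interest=$191.45
After 5 (month_end (apply 3% monthly interest)): balance=$2463.19 total_interest=$263.19
After 6 (withdraw($300)): balance=$2163.19 total_interest=$263.19
After 7 (withdraw($200)): balance=$1963.19 total_interest=$263.19
After 8 (deposit($1000)): balance=$2963.19 total_interest=$263.19
After 9 (withdraw($200)): balance=$2763.19 total_interest=$263.19
After 10 (month_end (apply 3% monthly interest)): balance=$2846.08 total_interest=$346.08
After 11 (withdraw($50)): balance=$2796.08 total_interest=$346.08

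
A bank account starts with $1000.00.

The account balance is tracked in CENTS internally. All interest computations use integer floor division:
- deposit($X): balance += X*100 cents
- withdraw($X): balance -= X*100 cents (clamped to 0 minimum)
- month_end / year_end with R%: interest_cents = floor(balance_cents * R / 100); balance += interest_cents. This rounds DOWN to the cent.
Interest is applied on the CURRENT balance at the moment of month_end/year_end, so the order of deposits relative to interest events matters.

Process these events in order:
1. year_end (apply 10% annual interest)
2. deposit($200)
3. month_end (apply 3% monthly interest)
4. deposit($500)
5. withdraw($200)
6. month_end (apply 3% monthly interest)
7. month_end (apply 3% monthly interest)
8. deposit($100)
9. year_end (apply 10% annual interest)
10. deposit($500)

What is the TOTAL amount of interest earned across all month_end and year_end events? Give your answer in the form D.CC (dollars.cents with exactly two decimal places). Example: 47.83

Answer: 422.69

Derivation:
After 1 (year_end (apply 10% annual interest)): balance=$1100.00 total_interest=$100.00
After 2 (deposit($200)): balance=$1300.00 total_interest=$100.00
After 3 (month_end (apply 3% monthly interest)): balance=$1339.00 total_interest=$139.00
After 4 (deposit($500)): balance=$1839.00 total_interest=$139.00
After 5 (withdraw($200)): balance=$1639.00 total_interest=$139.00
After 6 (month_end (apply 3% monthly interest)): balance=$1688.17 total_interest=$188.17
After 7 (month_end (apply 3% monthly interest)): balance=$1738.81 total_interest=$238.81
After 8 (deposit($100)): balance=$1838.81 total_interest=$238.81
After 9 (year_end (apply 10% annual interest)): balance=$2022.69 total_interest=$422.69
After 10 (deposit($500)): balance=$2522.69 total_interest=$422.69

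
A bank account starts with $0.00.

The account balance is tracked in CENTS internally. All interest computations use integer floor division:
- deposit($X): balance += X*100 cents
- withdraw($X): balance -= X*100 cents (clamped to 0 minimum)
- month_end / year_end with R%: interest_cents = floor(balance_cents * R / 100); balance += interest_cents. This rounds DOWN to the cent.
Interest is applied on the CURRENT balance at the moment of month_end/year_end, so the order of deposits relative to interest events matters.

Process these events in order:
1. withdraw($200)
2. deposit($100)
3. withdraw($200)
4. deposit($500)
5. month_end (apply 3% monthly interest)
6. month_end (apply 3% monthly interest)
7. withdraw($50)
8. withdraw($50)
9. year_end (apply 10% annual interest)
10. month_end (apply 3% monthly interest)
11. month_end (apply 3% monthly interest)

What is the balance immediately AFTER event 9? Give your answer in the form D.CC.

Answer: 473.49

Derivation:
After 1 (withdraw($200)): balance=$0.00 total_interest=$0.00
After 2 (deposit($100)): balance=$100.00 total_interest=$0.00
After 3 (withdraw($200)): balance=$0.00 total_interest=$0.00
After 4 (deposit($500)): balance=$500.00 total_interest=$0.00
After 5 (month_end (apply 3% monthly interest)): balance=$515.00 total_interest=$15.00
After 6 (month_end (apply 3% monthly interest)): balance=$530.45 total_interest=$30.45
After 7 (withdraw($50)): balance=$480.45 total_interest=$30.45
After 8 (withdraw($50)): balance=$430.45 total_interest=$30.45
After 9 (year_end (apply 10% annual interest)): balance=$473.49 total_interest=$73.49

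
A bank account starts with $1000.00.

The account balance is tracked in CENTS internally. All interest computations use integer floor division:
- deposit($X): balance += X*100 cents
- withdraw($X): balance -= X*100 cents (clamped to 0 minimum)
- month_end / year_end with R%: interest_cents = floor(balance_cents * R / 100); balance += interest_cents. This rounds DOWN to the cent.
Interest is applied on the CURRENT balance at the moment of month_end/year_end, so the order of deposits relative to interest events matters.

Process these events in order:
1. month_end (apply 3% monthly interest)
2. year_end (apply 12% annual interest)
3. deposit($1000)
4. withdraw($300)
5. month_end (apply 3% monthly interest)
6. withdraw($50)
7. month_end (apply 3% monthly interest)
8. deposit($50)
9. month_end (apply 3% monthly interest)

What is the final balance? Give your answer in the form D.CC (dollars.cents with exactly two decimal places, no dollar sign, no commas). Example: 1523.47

After 1 (month_end (apply 3% monthly interest)): balance=$1030.00 total_interest=$30.00
After 2 (year_end (apply 12% annual interest)): balance=$1153.60 total_interest=$153.60
After 3 (deposit($1000)): balance=$2153.60 total_interest=$153.60
After 4 (withdraw($300)): balance=$1853.60 total_interest=$153.60
After 5 (month_end (apply 3% monthly interest)): balance=$1909.20 total_interest=$209.20
After 6 (withdraw($50)): balance=$1859.20 total_interest=$209.20
After 7 (month_end (apply 3% monthly interest)): balance=$1914.97 total_interest=$264.97
After 8 (deposit($50)): balance=$1964.97 total_interest=$264.97
After 9 (month_end (apply 3% monthly interest)): balance=$2023.91 total_interest=$323.91

Answer: 2023.91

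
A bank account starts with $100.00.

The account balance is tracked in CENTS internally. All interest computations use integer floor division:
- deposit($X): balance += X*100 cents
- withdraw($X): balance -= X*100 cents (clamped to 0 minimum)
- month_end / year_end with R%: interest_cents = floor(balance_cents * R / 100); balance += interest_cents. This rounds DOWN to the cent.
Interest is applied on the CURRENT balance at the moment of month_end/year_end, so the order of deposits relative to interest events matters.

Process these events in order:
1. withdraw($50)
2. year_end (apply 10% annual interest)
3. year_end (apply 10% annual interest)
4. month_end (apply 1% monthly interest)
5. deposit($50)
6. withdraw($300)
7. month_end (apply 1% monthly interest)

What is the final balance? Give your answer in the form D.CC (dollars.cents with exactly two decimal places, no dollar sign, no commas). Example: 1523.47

After 1 (withdraw($50)): balance=$50.00 total_interest=$0.00
After 2 (year_end (apply 10% annual interest)): balance=$55.00 total_interest=$5.00
After 3 (year_end (apply 10% annual interest)): balance=$60.50 total_interest=$10.50
After 4 (month_end (apply 1% monthly interest)): balance=$61.10 total_interest=$11.10
After 5 (deposit($50)): balance=$111.10 total_interest=$11.10
After 6 (withdraw($300)): balance=$0.00 total_interest=$11.10
After 7 (month_end (apply 1% monthly interest)): balance=$0.00 total_interest=$11.10

Answer: 0.00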